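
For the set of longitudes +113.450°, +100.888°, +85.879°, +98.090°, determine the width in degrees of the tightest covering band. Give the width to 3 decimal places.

27.571°

Sort the longitudes: +85.879°, +98.090°, +100.888°, +113.450°.
Eastward gaps between consecutive values (wrapping around): 12.211°, 2.798°, 12.562°, 332.429°.
Largest gap = 332.429° ⇒ minimal covering band is its complement: 360° − 332.429° = 27.571°.
Band runs from +85.879° eastward to +113.450°.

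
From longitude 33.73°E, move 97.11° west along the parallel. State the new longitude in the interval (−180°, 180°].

Start at +33.73°; shift −97.11° → -63.38°.
-63.38° already lies in (−180°, 180°].

63.38°W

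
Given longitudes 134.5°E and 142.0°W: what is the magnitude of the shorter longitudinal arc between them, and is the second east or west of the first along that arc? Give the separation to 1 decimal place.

83.5° east

Raw difference: -142.0 − 134.5 = -276.5°.
Normalise into (−180°, 180°]: -276.5° + 360° = 83.5°.
Positive ⇒ the second point lies to the east; separation 83.5°.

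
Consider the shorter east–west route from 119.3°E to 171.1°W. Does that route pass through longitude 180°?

Yes

Naïve |-171.1 − 119.3| = 290.4° > 180°, so the shorter arc goes the other way round — across 180°.
Signed shortest Δλ = ((-171.1 − 119.3 + 180) mod 360) − 180 = 69.6°.
Going east by 69.6° from +119.3° passes through 180° before reaching -171.1°.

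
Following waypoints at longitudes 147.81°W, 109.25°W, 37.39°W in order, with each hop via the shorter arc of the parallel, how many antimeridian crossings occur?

Leg 1: -147.81° → -109.25°, shortest Δλ = 38.56° (east) — does not cross 180°.
Leg 2: -109.25° → -37.39°, shortest Δλ = 71.86° (east) — does not cross 180°.
Total crossings: 0.

0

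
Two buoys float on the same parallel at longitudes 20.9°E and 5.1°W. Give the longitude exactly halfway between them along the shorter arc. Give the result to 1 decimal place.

7.9°E

Signed shortest Δλ from +20.9° to -5.1° is -26.0°.
Midpoint longitude = +20.9° + (-26.0°)/2 = +20.9° − 13.0° = +7.9°.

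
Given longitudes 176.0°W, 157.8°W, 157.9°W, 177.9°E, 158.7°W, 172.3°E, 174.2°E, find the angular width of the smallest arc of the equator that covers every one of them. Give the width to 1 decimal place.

Sort the longitudes: -176.0°, -158.7°, -157.9°, -157.8°, +172.3°, +174.2°, +177.9°.
Eastward gaps between consecutive values (wrapping around): 17.3°, 0.8°, 0.1°, 330.1°, 1.9°, 3.7°, 6.1°.
Largest gap = 330.1° ⇒ minimal covering band is its complement: 360° − 330.1° = 29.9°.
Band runs from +172.3° eastward to -157.8°, crossing the antimeridian.

29.9°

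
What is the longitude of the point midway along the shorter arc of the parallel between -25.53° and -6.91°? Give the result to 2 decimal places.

Signed shortest Δλ from -25.53° to -6.91° is +18.62°.
Midpoint longitude = -25.53° + (+18.62°)/2 = -25.53° + 9.31° = -16.22°.

-16.22°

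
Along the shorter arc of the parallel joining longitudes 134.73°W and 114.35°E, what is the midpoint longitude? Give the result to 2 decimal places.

Signed shortest Δλ from -134.73° to +114.35° is -110.92°.
Midpoint longitude = -134.73° + (-110.92°)/2 = -134.73° − 55.46° = -190.19°.
Normalise into (−180°, 180°]: +169.81°.
(The naïve average (-134.73 + +114.35)/2 = -10.19° is on the wrong side of the globe.)

169.81°E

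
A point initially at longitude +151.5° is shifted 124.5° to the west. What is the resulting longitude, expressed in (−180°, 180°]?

+27.0°

Start at +151.5°; shift −124.5° → +27.0°.
+27.0° already lies in (−180°, 180°].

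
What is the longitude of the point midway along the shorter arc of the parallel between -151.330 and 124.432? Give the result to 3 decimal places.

+166.551°

Signed shortest Δλ from -151.330° to +124.432° is -84.238°.
Midpoint longitude = -151.330° + (-84.238°)/2 = -151.330° − 42.119° = -193.449°.
Normalise into (−180°, 180°]: +166.551°.
(The naïve average (-151.330 + +124.432)/2 = -13.449° is on the wrong side of the globe.)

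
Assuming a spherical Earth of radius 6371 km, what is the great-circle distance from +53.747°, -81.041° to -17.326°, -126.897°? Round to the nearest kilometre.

Δλ = -126.897 − -81.041 = -45.856°.
Δφ = -17.326 − 53.747 = -71.073°.
a = sin²(Δφ/2) + cos φ₁ · cos φ₂ · sin²(Δλ/2) = 0.423494.
c = 2·atan2(√a, √(1−a)) = 1.41718 rad → d = 6371·c ≈ 9028.86 km.

9029 km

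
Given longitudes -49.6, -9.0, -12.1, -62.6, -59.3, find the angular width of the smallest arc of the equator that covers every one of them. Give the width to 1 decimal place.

Sort the longitudes: -62.6°, -59.3°, -49.6°, -12.1°, -9.0°.
Eastward gaps between consecutive values (wrapping around): 3.3°, 9.7°, 37.5°, 3.1°, 306.4°.
Largest gap = 306.4° ⇒ minimal covering band is its complement: 360° − 306.4° = 53.6°.
Band runs from -62.6° eastward to -9.0°.

53.6°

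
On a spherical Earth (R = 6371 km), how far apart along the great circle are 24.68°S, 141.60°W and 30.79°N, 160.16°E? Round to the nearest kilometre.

Δλ = 160.16 − -141.60 = 301.76°; wrapped into (−180°, 180°]: -58.24°.
Δφ = 30.79 − -24.68 = 55.47°.
a = sin²(Δφ/2) + cos φ₁ · cos φ₂ · sin²(Δλ/2) = 0.401437.
c = 2·atan2(√a, √(1−a)) = 1.37237 rad → d = 6371·c ≈ 8743.37 km.

8743 km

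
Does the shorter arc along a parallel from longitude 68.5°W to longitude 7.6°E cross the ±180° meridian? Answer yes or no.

No

Signed shortest Δλ = ((7.6 − -68.5 + 180) mod 360) − 180 = 76.1°.
Going east by 76.1° from -68.5° reaches +7.6° without touching 180°.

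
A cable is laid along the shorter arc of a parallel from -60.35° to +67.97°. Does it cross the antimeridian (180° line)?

Signed shortest Δλ = ((67.97 − -60.35 + 180) mod 360) − 180 = 128.32°.
Going east by 128.32° from -60.35° reaches +67.97° without touching 180°.

No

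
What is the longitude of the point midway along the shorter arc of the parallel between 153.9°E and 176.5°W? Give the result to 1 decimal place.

168.7°E

Signed shortest Δλ from +153.9° to -176.5° is +29.6°.
Midpoint longitude = +153.9° + (+29.6°)/2 = +153.9° + 14.8° = +168.7°.
(The naïve average (+153.9 + -176.5)/2 = -11.3° is on the wrong side of the globe.)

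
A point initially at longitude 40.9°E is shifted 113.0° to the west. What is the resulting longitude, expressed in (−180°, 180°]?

Start at +40.9°; shift −113.0° → -72.1°.
-72.1° already lies in (−180°, 180°].

72.1°W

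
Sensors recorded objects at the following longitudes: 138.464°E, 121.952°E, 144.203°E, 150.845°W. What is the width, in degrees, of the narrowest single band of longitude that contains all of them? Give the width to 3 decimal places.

Sort the longitudes: -150.845°, +121.952°, +138.464°, +144.203°.
Eastward gaps between consecutive values (wrapping around): 272.797°, 16.512°, 5.739°, 64.952°.
Largest gap = 272.797° ⇒ minimal covering band is its complement: 360° − 272.797° = 87.203°.
Band runs from +121.952° eastward to -150.845°, crossing the antimeridian.

87.203°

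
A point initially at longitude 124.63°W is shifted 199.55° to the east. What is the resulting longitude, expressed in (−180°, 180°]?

Start at -124.63°; shift +199.55° → +74.92°.
+74.92° already lies in (−180°, 180°].

74.92°E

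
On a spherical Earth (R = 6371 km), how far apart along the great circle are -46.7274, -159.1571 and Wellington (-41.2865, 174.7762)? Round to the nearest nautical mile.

Δλ = 174.7762 − -159.1571 = 333.9333°; wrapped into (−180°, 180°]: -26.0667°.
Δφ = -41.2865 − -46.7274 = 5.4409°.
a = sin²(Δφ/2) + cos φ₁ · cos φ₂ · sin²(Δλ/2) = 0.028449.
c = 2·atan2(√a, √(1−a)) = 0.33896 rad → d = 6371·c ≈ 2159.48 km ≈ 1166.03 nmi.

1166 nmi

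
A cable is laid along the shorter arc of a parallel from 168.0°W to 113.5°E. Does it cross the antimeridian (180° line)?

Naïve |113.5 − -168.0| = 281.5° > 180°, so the shorter arc goes the other way round — across 180°.
Signed shortest Δλ = ((113.5 − -168.0 + 180) mod 360) − 180 = -78.5°.
Going west by 78.5° from -168.0° passes through 180° before reaching +113.5°.

Yes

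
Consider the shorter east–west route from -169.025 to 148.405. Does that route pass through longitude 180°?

Yes

Naïve |148.405 − -169.025| = 317.43° > 180°, so the shorter arc goes the other way round — across 180°.
Signed shortest Δλ = ((148.405 − -169.025 + 180) mod 360) − 180 = -42.57°.
Going west by 42.57° from -169.025° passes through 180° before reaching +148.405°.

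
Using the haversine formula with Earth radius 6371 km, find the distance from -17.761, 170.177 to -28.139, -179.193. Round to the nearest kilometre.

Δλ = -179.193 − 170.177 = -349.370°; wrapped into (−180°, 180°]: 10.630°.
Δφ = -28.139 − -17.761 = -10.378°.
a = sin²(Δφ/2) + cos φ₁ · cos φ₂ · sin²(Δλ/2) = 0.015385.
c = 2·atan2(√a, √(1−a)) = 0.24872 rad → d = 6371·c ≈ 1584.57 km.

1585 km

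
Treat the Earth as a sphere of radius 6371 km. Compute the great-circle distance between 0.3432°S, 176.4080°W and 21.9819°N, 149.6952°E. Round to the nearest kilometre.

Δλ = 149.6952 − -176.4080 = 326.1032°; wrapped into (−180°, 180°]: -33.8968°.
Δφ = 21.9819 − -0.3432 = 22.3251°.
a = sin²(Δφ/2) + cos φ₁ · cos φ₂ · sin²(Δλ/2) = 0.116277.
c = 2·atan2(√a, √(1−a)) = 0.69595 rad → d = 6371·c ≈ 4433.90 km.

4434 km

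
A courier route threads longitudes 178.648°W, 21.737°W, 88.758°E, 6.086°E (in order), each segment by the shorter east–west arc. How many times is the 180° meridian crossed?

Leg 1: -178.648° → -21.737°, shortest Δλ = 156.911° (east) — does not cross 180°.
Leg 2: -21.737° → +88.758°, shortest Δλ = 110.495° (east) — does not cross 180°.
Leg 3: +88.758° → +6.086°, shortest Δλ = -82.672° (west) — does not cross 180°.
Total crossings: 0.

0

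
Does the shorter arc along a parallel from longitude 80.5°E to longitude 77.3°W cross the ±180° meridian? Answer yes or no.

Signed shortest Δλ = ((-77.3 − 80.5 + 180) mod 360) − 180 = -157.8°.
Going west by 157.8° from +80.5° reaches -77.3° without touching 180°.

No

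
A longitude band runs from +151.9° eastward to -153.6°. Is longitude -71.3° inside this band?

Band width going east from +151.9° to -153.6°: ((-153.6 − 151.9) mod 360) = 54.5°.
Offset of -71.3° east of the west edge: ((-71.3 − 151.9) mod 360) = 136.8°.
136.8° > 54.5° ⇒ outside.

No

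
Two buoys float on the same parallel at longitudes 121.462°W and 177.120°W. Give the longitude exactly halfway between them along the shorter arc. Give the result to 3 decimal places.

149.291°W

Signed shortest Δλ from -121.462° to -177.120° is -55.658°.
Midpoint longitude = -121.462° + (-55.658°)/2 = -121.462° − 27.829° = -149.291°.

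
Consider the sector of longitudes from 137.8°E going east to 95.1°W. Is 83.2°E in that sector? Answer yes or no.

No

Band width going east from +137.8° to -95.1°: ((-95.1 − 137.8) mod 360) = 127.1°.
Offset of +83.2° east of the west edge: ((83.2 − 137.8) mod 360) = 305.4°.
305.4° > 127.1° ⇒ outside.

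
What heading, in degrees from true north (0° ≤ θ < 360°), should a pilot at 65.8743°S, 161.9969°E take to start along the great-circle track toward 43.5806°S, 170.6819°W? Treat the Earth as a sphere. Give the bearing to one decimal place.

47.4°

Δλ = -170.6819 − 161.9969 = -332.6788°; wrapped into (−180°, 180°]: 27.3212°.
θ = atan2( sin Δλ · cos φ₂ , cos φ₁ · sin φ₂ − sin φ₁ · cos φ₂ · cos Δλ )
  = atan2(0.33249, 0.30560) = 47.412° → normalised to [0°, 360°): 47.412°.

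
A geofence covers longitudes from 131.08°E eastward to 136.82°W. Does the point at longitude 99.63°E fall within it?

Band width going east from +131.08° to -136.82°: ((-136.82 − 131.08) mod 360) = 92.10°.
Offset of +99.63° east of the west edge: ((99.63 − 131.08) mod 360) = 328.55°.
328.55° > 92.10° ⇒ outside.

No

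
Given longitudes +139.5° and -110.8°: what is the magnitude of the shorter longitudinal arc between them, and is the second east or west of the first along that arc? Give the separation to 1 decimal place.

Raw difference: -110.8 − 139.5 = -250.3°.
Normalise into (−180°, 180°]: -250.3° + 360° = 109.7°.
Positive ⇒ the second point lies to the east; separation 109.7°.

109.7° east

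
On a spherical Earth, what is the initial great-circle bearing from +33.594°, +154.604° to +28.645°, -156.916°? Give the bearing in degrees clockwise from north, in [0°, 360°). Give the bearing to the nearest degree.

83°

Δλ = -156.916 − 154.604 = -311.520°; wrapped into (−180°, 180°]: 48.480°.
θ = atan2( sin Δλ · cos φ₂ , cos φ₁ · sin φ₂ − sin φ₁ · cos φ₂ · cos Δλ )
  = atan2(0.65709, 0.07743) = 83.279° → normalised to [0°, 360°): 83.279°.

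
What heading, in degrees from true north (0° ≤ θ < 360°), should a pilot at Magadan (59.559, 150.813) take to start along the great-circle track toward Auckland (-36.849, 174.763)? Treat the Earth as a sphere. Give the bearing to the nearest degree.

Δλ = 174.763 − 150.813 = 23.950°.
θ = atan2( sin Δλ · cos φ₂ , cos φ₁ · sin φ₂ − sin φ₁ · cos φ₂ · cos Δλ )
  = atan2(0.32484, -0.93435) = 160.829° → normalised to [0°, 360°): 160.829°.

161°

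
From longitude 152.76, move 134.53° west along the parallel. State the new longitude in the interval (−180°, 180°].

+18.23°

Start at +152.76°; shift −134.53° → +18.23°.
+18.23° already lies in (−180°, 180°].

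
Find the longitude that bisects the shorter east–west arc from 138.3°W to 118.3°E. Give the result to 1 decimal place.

170.0°E

Signed shortest Δλ from -138.3° to +118.3° is -103.4°.
Midpoint longitude = -138.3° + (-103.4°)/2 = -138.3° − 51.7° = -190.0°.
Normalise into (−180°, 180°]: +170.0°.
(The naïve average (-138.3 + +118.3)/2 = -10.0° is on the wrong side of the globe.)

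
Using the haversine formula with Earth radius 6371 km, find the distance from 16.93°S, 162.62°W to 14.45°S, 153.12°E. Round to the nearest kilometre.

Δλ = 153.12 − -162.62 = 315.74°; wrapped into (−180°, 180°]: -44.26°.
Δφ = -14.45 − -16.93 = 2.48°.
a = sin²(Δφ/2) + cos φ₁ · cos φ₂ · sin²(Δλ/2) = 0.131933.
c = 2·atan2(√a, √(1−a)) = 0.74346 rad → d = 6371·c ≈ 4736.56 km.

4737 km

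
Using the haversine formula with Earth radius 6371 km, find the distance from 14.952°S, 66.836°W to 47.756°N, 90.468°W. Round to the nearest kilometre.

7358 km

Δλ = -90.468 − -66.836 = -23.632°.
Δφ = 47.756 − -14.952 = 62.708°.
a = sin²(Δφ/2) + cos φ₁ · cos φ₂ · sin²(Δλ/2) = 0.297972.
c = 2·atan2(√a, √(1−a)) = 1.15485 rad → d = 6371·c ≈ 7357.55 km.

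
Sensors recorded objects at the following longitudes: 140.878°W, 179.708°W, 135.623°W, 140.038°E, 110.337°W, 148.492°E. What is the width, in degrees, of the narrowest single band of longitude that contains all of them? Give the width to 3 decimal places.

Sort the longitudes: -179.708°, -140.878°, -135.623°, -110.337°, +140.038°, +148.492°.
Eastward gaps between consecutive values (wrapping around): 38.830°, 5.255°, 25.286°, 250.375°, 8.454°, 31.800°.
Largest gap = 250.375° ⇒ minimal covering band is its complement: 360° − 250.375° = 109.625°.
Band runs from +140.038° eastward to -110.337°, crossing the antimeridian.

109.625°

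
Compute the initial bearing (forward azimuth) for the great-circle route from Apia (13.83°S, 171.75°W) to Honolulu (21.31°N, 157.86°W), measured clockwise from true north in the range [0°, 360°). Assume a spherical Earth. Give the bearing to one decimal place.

Δλ = -157.86 − -171.75 = 13.89°.
θ = atan2( sin Δλ · cos φ₂ , cos φ₁ · sin φ₂ − sin φ₁ · cos φ₂ · cos Δλ )
  = atan2(0.22365, 0.56906) = 21.455° → normalised to [0°, 360°): 21.455°.

21.5°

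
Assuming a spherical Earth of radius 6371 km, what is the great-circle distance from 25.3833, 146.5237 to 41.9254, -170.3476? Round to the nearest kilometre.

4338 km

Δλ = -170.3476 − 146.5237 = -316.8713°; wrapped into (−180°, 180°]: 43.1287°.
Δφ = 41.9254 − 25.3833 = 16.5421°.
a = sin²(Δφ/2) + cos φ₁ · cos φ₂ · sin²(Δλ/2) = 0.111501.
c = 2·atan2(√a, √(1−a)) = 0.68091 rad → d = 6371·c ≈ 4338.09 km.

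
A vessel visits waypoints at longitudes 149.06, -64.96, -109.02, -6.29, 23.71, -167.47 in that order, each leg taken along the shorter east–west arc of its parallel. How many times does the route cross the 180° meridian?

2

Leg 1: +149.06° → -64.96°, shortest Δλ = 145.98° (east) — crosses 180°.
Leg 2: -64.96° → -109.02°, shortest Δλ = -44.06° (west) — does not cross 180°.
Leg 3: -109.02° → -6.29°, shortest Δλ = 102.73° (east) — does not cross 180°.
Leg 4: -6.29° → +23.71°, shortest Δλ = 30.0° (east) — does not cross 180°.
Leg 5: +23.71° → -167.47°, shortest Δλ = 168.82° (east) — crosses 180°.
Total crossings: 2.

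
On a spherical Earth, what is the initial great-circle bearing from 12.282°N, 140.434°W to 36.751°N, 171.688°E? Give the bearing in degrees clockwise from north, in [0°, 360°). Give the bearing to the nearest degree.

Δλ = 171.688 − -140.434 = 312.122°; wrapped into (−180°, 180°]: -47.878°.
θ = atan2( sin Δλ · cos φ₂ , cos φ₁ · sin φ₂ − sin φ₁ · cos φ₂ · cos Δλ )
  = atan2(-0.59430, 0.47033) = -51.642° → normalised to [0°, 360°): 308.358°.

308°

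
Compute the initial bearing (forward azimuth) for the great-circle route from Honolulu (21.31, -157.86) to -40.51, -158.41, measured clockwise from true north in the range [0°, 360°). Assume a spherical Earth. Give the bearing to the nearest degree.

Δλ = -158.41 − -157.86 = -0.55°.
θ = atan2( sin Δλ · cos φ₂ , cos φ₁ · sin φ₂ − sin φ₁ · cos φ₂ · cos Δλ )
  = atan2(-0.00730, -0.88146) = -179.526° → normalised to [0°, 360°): 180.474°.

180°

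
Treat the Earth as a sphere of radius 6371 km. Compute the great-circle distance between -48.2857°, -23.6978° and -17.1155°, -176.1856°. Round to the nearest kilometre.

Δλ = -176.1856 − -23.6978 = -152.4878°.
Δφ = -17.1155 − -48.2857 = 31.1702°.
a = sin²(Δφ/2) + cos φ₁ · cos φ₂ · sin²(Δλ/2) = 0.672172.
c = 2·atan2(√a, √(1−a)) = 1.92234 rad → d = 6371·c ≈ 12247.20 km.

12247 km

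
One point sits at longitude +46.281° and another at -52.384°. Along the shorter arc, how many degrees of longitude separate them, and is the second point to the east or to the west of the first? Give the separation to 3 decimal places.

98.665° west

Raw difference: -52.384 − 46.281 = -98.665°.
Normalise into (−180°, 180°]: -98.665° stays -98.665°.
Negative ⇒ the second point lies to the west; separation 98.665°.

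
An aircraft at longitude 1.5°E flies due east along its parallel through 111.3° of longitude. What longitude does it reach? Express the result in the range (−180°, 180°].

112.8°E

Start at +1.5°; shift +111.3° → +112.8°.
+112.8° already lies in (−180°, 180°].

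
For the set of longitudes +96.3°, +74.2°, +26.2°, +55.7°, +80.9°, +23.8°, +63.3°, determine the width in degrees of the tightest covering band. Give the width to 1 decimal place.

72.5°

Sort the longitudes: +23.8°, +26.2°, +55.7°, +63.3°, +74.2°, +80.9°, +96.3°.
Eastward gaps between consecutive values (wrapping around): 2.4°, 29.5°, 7.6°, 10.9°, 6.7°, 15.4°, 287.5°.
Largest gap = 287.5° ⇒ minimal covering band is its complement: 360° − 287.5° = 72.5°.
Band runs from +23.8° eastward to +96.3°.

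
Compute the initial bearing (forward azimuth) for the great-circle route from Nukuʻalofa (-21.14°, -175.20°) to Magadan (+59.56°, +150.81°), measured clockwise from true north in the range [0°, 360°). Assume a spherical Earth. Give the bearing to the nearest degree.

343°

Δλ = 150.81 − -175.20 = 326.01°; wrapped into (−180°, 180°]: -33.99°.
θ = atan2( sin Δλ · cos φ₂ , cos φ₁ · sin φ₂ − sin φ₁ · cos φ₂ · cos Δλ )
  = atan2(-0.28323, 0.95564) = -16.509° → normalised to [0°, 360°): 343.491°.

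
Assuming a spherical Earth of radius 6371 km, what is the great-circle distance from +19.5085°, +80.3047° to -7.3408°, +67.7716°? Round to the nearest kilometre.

Δλ = 67.7716 − 80.3047 = -12.5331°.
Δφ = -7.3408 − 19.5085 = -26.8493°.
a = sin²(Δφ/2) + cos φ₁ · cos φ₂ · sin²(Δλ/2) = 0.065040.
c = 2·atan2(√a, √(1−a)) = 0.51576 rad → d = 6371·c ≈ 3285.88 km.

3286 km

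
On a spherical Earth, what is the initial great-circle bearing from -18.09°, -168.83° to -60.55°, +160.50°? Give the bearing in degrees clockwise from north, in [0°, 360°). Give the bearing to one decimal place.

199.8°

Δλ = 160.50 − -168.83 = 329.33°; wrapped into (−180°, 180°]: -30.67°.
θ = atan2( sin Δλ · cos φ₂ , cos φ₁ · sin φ₂ − sin φ₁ · cos φ₂ · cos Δλ )
  = atan2(-0.25079, -0.69643) = -160.195° → normalised to [0°, 360°): 199.805°.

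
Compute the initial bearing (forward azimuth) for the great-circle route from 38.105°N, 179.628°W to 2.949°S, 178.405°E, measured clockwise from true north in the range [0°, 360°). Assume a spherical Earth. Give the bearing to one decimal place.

Δλ = 178.405 − -179.628 = 358.033°; wrapped into (−180°, 180°]: -1.967°.
θ = atan2( sin Δλ · cos φ₂ , cos φ₁ · sin φ₂ − sin φ₁ · cos φ₂ · cos Δλ )
  = atan2(-0.03428, -0.65641) = -177.011° → normalised to [0°, 360°): 182.989°.

183.0°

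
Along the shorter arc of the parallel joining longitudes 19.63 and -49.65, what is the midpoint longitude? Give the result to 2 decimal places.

Signed shortest Δλ from +19.63° to -49.65° is -69.28°.
Midpoint longitude = +19.63° + (-69.28°)/2 = +19.63° − 34.64° = -15.01°.

-15.01°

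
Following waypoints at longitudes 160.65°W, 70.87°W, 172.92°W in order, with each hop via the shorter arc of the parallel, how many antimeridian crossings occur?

0

Leg 1: -160.65° → -70.87°, shortest Δλ = 89.78° (east) — does not cross 180°.
Leg 2: -70.87° → -172.92°, shortest Δλ = -102.05° (west) — does not cross 180°.
Total crossings: 0.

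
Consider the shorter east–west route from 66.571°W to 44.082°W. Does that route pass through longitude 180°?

No

Signed shortest Δλ = ((-44.082 − -66.571 + 180) mod 360) − 180 = 22.489°.
Going east by 22.489° from -66.571° reaches -44.082° without touching 180°.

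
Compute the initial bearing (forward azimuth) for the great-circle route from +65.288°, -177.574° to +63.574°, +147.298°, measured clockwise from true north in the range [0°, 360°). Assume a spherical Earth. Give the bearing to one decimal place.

Δλ = 147.298 − -177.574 = 324.872°; wrapped into (−180°, 180°]: -35.128°.
θ = atan2( sin Δλ · cos φ₂ , cos φ₁ · sin φ₂ − sin φ₁ · cos φ₂ · cos Δλ )
  = atan2(-0.25608, 0.04372) = -80.311° → normalised to [0°, 360°): 279.689°.

279.7°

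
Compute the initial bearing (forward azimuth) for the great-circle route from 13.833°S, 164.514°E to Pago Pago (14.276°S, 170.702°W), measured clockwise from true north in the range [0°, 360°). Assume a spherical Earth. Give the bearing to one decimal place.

94.1°

Δλ = -170.702 − 164.514 = -335.216°; wrapped into (−180°, 180°]: 24.784°.
θ = atan2( sin Δλ · cos φ₂ , cos φ₁ · sin φ₂ − sin φ₁ · cos φ₂ · cos Δλ )
  = atan2(0.40625, -0.02907) = 94.093° → normalised to [0°, 360°): 94.093°.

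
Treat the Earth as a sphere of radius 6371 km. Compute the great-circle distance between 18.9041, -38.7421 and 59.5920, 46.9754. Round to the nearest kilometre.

Δλ = 46.9754 − -38.7421 = 85.7175°.
Δφ = 59.5920 − 18.9041 = 40.6879°.
a = sin²(Δφ/2) + cos φ₁ · cos φ₂ · sin²(Δλ/2) = 0.342412.
c = 2·atan2(√a, √(1−a)) = 1.25015 rad → d = 6371·c ≈ 7964.73 km.

7965 km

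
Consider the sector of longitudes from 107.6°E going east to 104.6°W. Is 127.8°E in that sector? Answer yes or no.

Yes

Band width going east from +107.6° to -104.6°: ((-104.6 − 107.6) mod 360) = 147.8°.
Offset of +127.8° east of the west edge: ((127.8 − 107.6) mod 360) = 20.2°.
20.2° ≤ 147.8° ⇒ inside.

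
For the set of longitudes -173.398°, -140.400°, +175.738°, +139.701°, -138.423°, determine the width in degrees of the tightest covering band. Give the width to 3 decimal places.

81.876°

Sort the longitudes: -173.398°, -140.400°, -138.423°, +139.701°, +175.738°.
Eastward gaps between consecutive values (wrapping around): 32.998°, 1.977°, 278.124°, 36.037°, 10.864°.
Largest gap = 278.124° ⇒ minimal covering band is its complement: 360° − 278.124° = 81.876°.
Band runs from +139.701° eastward to -138.423°, crossing the antimeridian.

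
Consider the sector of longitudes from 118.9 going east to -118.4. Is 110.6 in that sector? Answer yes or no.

No

Band width going east from +118.9° to -118.4°: ((-118.4 − 118.9) mod 360) = 122.7°.
Offset of +110.6° east of the west edge: ((110.6 − 118.9) mod 360) = 351.7°.
351.7° > 122.7° ⇒ outside.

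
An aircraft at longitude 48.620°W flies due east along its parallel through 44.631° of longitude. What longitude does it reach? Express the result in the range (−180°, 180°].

3.989°W

Start at -48.620°; shift +44.631° → -3.989°.
-3.989° already lies in (−180°, 180°].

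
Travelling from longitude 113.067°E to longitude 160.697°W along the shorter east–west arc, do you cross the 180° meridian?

Naïve |-160.697 − 113.067| = 273.764° > 180°, so the shorter arc goes the other way round — across 180°.
Signed shortest Δλ = ((-160.697 − 113.067 + 180) mod 360) − 180 = 86.236°.
Going east by 86.236° from +113.067° passes through 180° before reaching -160.697°.

Yes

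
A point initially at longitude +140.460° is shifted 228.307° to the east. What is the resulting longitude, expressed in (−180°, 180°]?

Start at +140.460°; shift +228.307° → +368.767°.
+368.767° lies outside (−180°, 180°]; subtract 360° → +8.767°.

+8.767°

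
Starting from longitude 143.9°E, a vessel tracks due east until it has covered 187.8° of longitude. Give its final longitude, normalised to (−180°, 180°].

28.3°W

Start at +143.9°; shift +187.8° → +331.7°.
+331.7° lies outside (−180°, 180°]; subtract 360° → -28.3°.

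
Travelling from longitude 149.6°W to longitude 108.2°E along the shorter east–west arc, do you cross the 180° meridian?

Naïve |108.2 − -149.6| = 257.8° > 180°, so the shorter arc goes the other way round — across 180°.
Signed shortest Δλ = ((108.2 − -149.6 + 180) mod 360) − 180 = -102.2°.
Going west by 102.2° from -149.6° passes through 180° before reaching +108.2°.

Yes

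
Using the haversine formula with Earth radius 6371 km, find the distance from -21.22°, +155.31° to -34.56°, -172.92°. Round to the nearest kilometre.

3437 km

Δλ = -172.92 − 155.31 = -328.23°; wrapped into (−180°, 180°]: 31.77°.
Δφ = -34.56 − -21.22 = -13.34°.
a = sin²(Δφ/2) + cos φ₁ · cos φ₂ · sin²(Δλ/2) = 0.071003.
c = 2·atan2(√a, √(1−a)) = 0.53945 rad → d = 6371·c ≈ 3436.81 km.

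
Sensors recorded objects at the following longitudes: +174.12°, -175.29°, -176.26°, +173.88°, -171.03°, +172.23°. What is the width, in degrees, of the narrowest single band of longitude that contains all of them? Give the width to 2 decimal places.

Sort the longitudes: -176.26°, -175.29°, -171.03°, +172.23°, +173.88°, +174.12°.
Eastward gaps between consecutive values (wrapping around): 0.97°, 4.26°, 343.26°, 1.65°, 0.24°, 9.62°.
Largest gap = 343.26° ⇒ minimal covering band is its complement: 360° − 343.26° = 16.74°.
Band runs from +172.23° eastward to -171.03°, crossing the antimeridian.

16.74°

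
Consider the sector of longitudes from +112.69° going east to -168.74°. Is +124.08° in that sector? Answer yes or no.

Band width going east from +112.69° to -168.74°: ((-168.74 − 112.69) mod 360) = 78.57°.
Offset of +124.08° east of the west edge: ((124.08 − 112.69) mod 360) = 11.39°.
11.39° ≤ 78.57° ⇒ inside.

Yes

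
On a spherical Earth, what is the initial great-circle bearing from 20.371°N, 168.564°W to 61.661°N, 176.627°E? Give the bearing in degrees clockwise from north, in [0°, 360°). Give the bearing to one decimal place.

Δλ = 176.627 − -168.564 = 345.191°; wrapped into (−180°, 180°]: -14.809°.
θ = atan2( sin Δλ · cos φ₂ , cos φ₁ · sin φ₂ − sin φ₁ · cos φ₂ · cos Δλ )
  = atan2(-0.12133, 0.66536) = -10.334° → normalised to [0°, 360°): 349.666°.

349.7°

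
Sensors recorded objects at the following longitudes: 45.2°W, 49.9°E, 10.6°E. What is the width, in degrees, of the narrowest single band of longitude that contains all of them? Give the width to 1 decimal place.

95.1°

Sort the longitudes: -45.2°, +10.6°, +49.9°.
Eastward gaps between consecutive values (wrapping around): 55.8°, 39.3°, 264.9°.
Largest gap = 264.9° ⇒ minimal covering band is its complement: 360° − 264.9° = 95.1°.
Band runs from -45.2° eastward to +49.9°.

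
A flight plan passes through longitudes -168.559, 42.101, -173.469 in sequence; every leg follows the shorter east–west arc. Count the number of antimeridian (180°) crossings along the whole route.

Leg 1: -168.559° → +42.101°, shortest Δλ = -149.34° (west) — crosses 180°.
Leg 2: +42.101° → -173.469°, shortest Δλ = 144.43° (east) — crosses 180°.
Total crossings: 2.

2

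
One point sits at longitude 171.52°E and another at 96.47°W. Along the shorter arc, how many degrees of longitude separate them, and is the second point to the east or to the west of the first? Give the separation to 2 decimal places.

92.01° east

Raw difference: -96.47 − 171.52 = -267.99°.
Normalise into (−180°, 180°]: -267.99° + 360° = 92.01°.
Positive ⇒ the second point lies to the east; separation 92.01°.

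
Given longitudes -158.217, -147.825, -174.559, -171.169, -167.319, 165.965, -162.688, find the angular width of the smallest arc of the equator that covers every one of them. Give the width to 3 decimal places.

46.210°

Sort the longitudes: -174.559°, -171.169°, -167.319°, -162.688°, -158.217°, -147.825°, +165.965°.
Eastward gaps between consecutive values (wrapping around): 3.390°, 3.850°, 4.631°, 4.471°, 10.392°, 313.790°, 19.476°.
Largest gap = 313.790° ⇒ minimal covering band is its complement: 360° − 313.790° = 46.210°.
Band runs from +165.965° eastward to -147.825°, crossing the antimeridian.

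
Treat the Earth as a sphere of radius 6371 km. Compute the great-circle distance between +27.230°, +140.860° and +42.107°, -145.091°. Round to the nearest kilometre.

Δλ = -145.091 − 140.860 = -285.951°; wrapped into (−180°, 180°]: 74.049°.
Δφ = 42.107 − 27.230 = 14.877°.
a = sin²(Δφ/2) + cos φ₁ · cos φ₂ · sin²(Δλ/2) = 0.255954.
c = 2·atan2(√a, √(1−a)) = 1.06089 rad → d = 6371·c ≈ 6758.95 km.

6759 km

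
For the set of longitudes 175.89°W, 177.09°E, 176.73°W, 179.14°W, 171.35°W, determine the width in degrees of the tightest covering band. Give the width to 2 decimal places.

11.56°

Sort the longitudes: -179.14°, -176.73°, -175.89°, -171.35°, +177.09°.
Eastward gaps between consecutive values (wrapping around): 2.41°, 0.84°, 4.54°, 348.44°, 3.77°.
Largest gap = 348.44° ⇒ minimal covering band is its complement: 360° − 348.44° = 11.56°.
Band runs from +177.09° eastward to -171.35°, crossing the antimeridian.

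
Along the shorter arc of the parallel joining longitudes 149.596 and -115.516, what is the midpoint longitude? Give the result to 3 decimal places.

Signed shortest Δλ from +149.596° to -115.516° is +94.888°.
Midpoint longitude = +149.596° + (+94.888°)/2 = +149.596° + 47.444° = +197.040°.
Normalise into (−180°, 180°]: -162.960°.
(The naïve average (+149.596 + -115.516)/2 = 17.04° is on the wrong side of the globe.)

-162.960°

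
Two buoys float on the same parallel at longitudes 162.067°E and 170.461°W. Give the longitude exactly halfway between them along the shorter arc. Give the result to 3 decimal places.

Signed shortest Δλ from +162.067° to -170.461° is +27.472°.
Midpoint longitude = +162.067° + (+27.472°)/2 = +162.067° + 13.736° = +175.803°.
(The naïve average (+162.067 + -170.461)/2 = -4.197° is on the wrong side of the globe.)

175.803°E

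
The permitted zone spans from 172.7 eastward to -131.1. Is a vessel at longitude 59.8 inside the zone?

Band width going east from +172.7° to -131.1°: ((-131.1 − 172.7) mod 360) = 56.2°.
Offset of +59.8° east of the west edge: ((59.8 − 172.7) mod 360) = 247.1°.
247.1° > 56.2° ⇒ outside.

No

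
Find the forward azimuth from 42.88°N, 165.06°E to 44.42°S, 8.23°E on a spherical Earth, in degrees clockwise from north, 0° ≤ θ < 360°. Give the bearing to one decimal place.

Δλ = 8.23 − 165.06 = -156.83°.
θ = atan2( sin Δλ · cos φ₂ , cos φ₁ · sin φ₂ − sin φ₁ · cos φ₂ · cos Δλ )
  = atan2(-0.28102, -0.06608) = -103.231° → normalised to [0°, 360°): 256.769°.

256.8°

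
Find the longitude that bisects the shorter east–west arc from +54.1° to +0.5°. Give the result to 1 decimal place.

Signed shortest Δλ from +54.1° to +0.5° is -53.6°.
Midpoint longitude = +54.1° + (-53.6°)/2 = +54.1° − 26.8° = +27.3°.

+27.3°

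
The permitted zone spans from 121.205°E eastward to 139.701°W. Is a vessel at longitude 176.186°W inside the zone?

Yes

Band width going east from +121.205° to -139.701°: ((-139.701 − 121.205) mod 360) = 99.094°.
Offset of -176.186° east of the west edge: ((-176.186 − 121.205) mod 360) = 62.609°.
62.609° ≤ 99.094° ⇒ inside.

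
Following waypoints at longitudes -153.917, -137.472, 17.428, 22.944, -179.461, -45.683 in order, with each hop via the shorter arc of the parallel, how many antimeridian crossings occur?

Leg 1: -153.917° → -137.472°, shortest Δλ = 16.445° (east) — does not cross 180°.
Leg 2: -137.472° → +17.428°, shortest Δλ = 154.9° (east) — does not cross 180°.
Leg 3: +17.428° → +22.944°, shortest Δλ = 5.516° (east) — does not cross 180°.
Leg 4: +22.944° → -179.461°, shortest Δλ = 157.595° (east) — crosses 180°.
Leg 5: -179.461° → -45.683°, shortest Δλ = 133.778° (east) — does not cross 180°.
Total crossings: 1.

1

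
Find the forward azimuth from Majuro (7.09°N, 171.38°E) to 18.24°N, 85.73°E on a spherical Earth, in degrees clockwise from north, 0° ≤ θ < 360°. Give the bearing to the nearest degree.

288°

Δλ = 85.73 − 171.38 = -85.65°.
θ = atan2( sin Δλ · cos φ₂ , cos φ₁ · sin φ₂ − sin φ₁ · cos φ₂ · cos Δλ )
  = atan2(-0.94702, 0.30171) = -72.328° → normalised to [0°, 360°): 287.672°.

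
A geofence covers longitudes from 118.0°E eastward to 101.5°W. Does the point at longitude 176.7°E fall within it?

Band width going east from +118.0° to -101.5°: ((-101.5 − 118.0) mod 360) = 140.5°.
Offset of +176.7° east of the west edge: ((176.7 − 118.0) mod 360) = 58.7°.
58.7° ≤ 140.5° ⇒ inside.

Yes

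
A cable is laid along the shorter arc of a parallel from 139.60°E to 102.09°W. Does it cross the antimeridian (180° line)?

Yes

Naïve |-102.09 − 139.60| = 241.69° > 180°, so the shorter arc goes the other way round — across 180°.
Signed shortest Δλ = ((-102.09 − 139.60 + 180) mod 360) − 180 = 118.31°.
Going east by 118.31° from +139.60° passes through 180° before reaching -102.09°.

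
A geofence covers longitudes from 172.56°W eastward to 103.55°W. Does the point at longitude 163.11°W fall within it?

Band width going east from -172.56° to -103.55°: ((-103.55 − -172.56) mod 360) = 69.01°.
Offset of -163.11° east of the west edge: ((-163.11 − -172.56) mod 360) = 9.45°.
9.45° ≤ 69.01° ⇒ inside.

Yes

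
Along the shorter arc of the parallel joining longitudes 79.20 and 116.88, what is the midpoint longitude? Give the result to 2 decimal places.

Signed shortest Δλ from +79.20° to +116.88° is +37.68°.
Midpoint longitude = +79.20° + (+37.68°)/2 = +79.20° + 18.84° = +98.04°.

+98.04°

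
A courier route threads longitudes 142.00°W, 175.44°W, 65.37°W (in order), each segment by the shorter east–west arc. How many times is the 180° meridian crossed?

Leg 1: -142.00° → -175.44°, shortest Δλ = -33.44° (west) — does not cross 180°.
Leg 2: -175.44° → -65.37°, shortest Δλ = 110.07° (east) — does not cross 180°.
Total crossings: 0.

0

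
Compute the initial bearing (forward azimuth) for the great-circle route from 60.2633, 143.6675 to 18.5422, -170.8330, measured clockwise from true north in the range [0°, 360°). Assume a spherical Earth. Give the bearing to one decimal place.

Δλ = -170.8330 − 143.6675 = -314.5005°; wrapped into (−180°, 180°]: 45.4995°.
θ = atan2( sin Δλ · cos φ₂ , cos φ₁ · sin φ₂ − sin φ₁ · cos φ₂ · cos Δλ )
  = atan2(0.67622, -0.41929) = 121.801° → normalised to [0°, 360°): 121.801°.

121.8°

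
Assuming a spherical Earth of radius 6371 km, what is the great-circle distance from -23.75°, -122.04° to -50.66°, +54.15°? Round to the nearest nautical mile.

6335 nmi

Δλ = 54.15 − -122.04 = 176.19°.
Δφ = -50.66 − -23.75 = -26.91°.
a = sin²(Δφ/2) + cos φ₁ · cos φ₂ · sin²(Δλ/2) = 0.633735.
c = 2·atan2(√a, √(1−a)) = 1.84156 rad → d = 6371·c ≈ 11732.59 km ≈ 6335.09 nmi.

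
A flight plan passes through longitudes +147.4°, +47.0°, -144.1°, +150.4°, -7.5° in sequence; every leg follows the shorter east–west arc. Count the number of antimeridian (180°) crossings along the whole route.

2

Leg 1: +147.4° → +47.0°, shortest Δλ = -100.4° (west) — does not cross 180°.
Leg 2: +47.0° → -144.1°, shortest Δλ = 168.9° (east) — crosses 180°.
Leg 3: -144.1° → +150.4°, shortest Δλ = -65.5° (west) — crosses 180°.
Leg 4: +150.4° → -7.5°, shortest Δλ = -157.9° (west) — does not cross 180°.
Total crossings: 2.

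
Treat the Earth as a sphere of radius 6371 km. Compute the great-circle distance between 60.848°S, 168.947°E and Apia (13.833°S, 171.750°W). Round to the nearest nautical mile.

Δλ = -171.750 − 168.947 = -340.697°; wrapped into (−180°, 180°]: 19.303°.
Δφ = -13.833 − -60.848 = 47.015°.
a = sin²(Δφ/2) + cos φ₁ · cos φ₂ · sin²(Δλ/2) = 0.172392.
c = 2·atan2(√a, √(1−a)) = 0.85633 rad → d = 6371·c ≈ 5455.66 km ≈ 2945.82 nmi.

2946 nmi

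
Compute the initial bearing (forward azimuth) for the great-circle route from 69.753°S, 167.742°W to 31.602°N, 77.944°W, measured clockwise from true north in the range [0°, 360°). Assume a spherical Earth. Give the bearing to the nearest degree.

Δλ = -77.944 − -167.742 = 89.798°.
θ = atan2( sin Δλ · cos φ₂ , cos φ₁ · sin φ₂ − sin φ₁ · cos φ₂ · cos Δλ )
  = atan2(0.85170, 0.18416) = 77.799° → normalised to [0°, 360°): 77.799°.

78°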